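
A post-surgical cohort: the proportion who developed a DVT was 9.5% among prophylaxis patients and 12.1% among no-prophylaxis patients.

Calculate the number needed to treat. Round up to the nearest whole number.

absolute risk difference = 0.026000
1 / 0.026000 = 38.462 → round up → 39

39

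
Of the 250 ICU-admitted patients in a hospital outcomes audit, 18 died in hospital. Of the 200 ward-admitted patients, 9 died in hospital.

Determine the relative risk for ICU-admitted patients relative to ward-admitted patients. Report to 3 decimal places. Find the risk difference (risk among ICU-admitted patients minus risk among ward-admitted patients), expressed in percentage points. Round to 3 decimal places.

risk, ICU-admitted patients = 18/250 = 0.07200
risk, ward-admitted patients = 9/200 = 0.04500
RR = 0.07200 / 0.04500 = 1.600
risk difference = 0.07200 − 0.04500 = 0.02700 → 2.700 percentage points

RR = 1.600; RD = 2.700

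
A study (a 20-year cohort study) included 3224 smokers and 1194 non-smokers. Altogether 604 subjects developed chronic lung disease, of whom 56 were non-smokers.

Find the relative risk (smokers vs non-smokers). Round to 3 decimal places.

smokers with the outcome: 604 − 56 = 548
smokers without the outcome: 3224 − 548 = 2676
non-smokers without the outcome: 1194 − 56 = 1138
risk, smokers = 548/3224 = 0.16998
risk, non-smokers = 56/1194 = 0.04690
RR = 0.16998 / 0.04690 = 3.624

RR ≈ 3.624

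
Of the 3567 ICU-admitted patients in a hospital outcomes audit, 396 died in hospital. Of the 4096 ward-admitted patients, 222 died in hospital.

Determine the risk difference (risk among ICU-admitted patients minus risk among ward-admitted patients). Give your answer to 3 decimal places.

risk, ICU-admitted patients = 396/3567 = 0.1110
risk, ward-admitted patients = 222/4096 = 0.0542
risk difference = 0.1110 − 0.0542 = 0.057

0.057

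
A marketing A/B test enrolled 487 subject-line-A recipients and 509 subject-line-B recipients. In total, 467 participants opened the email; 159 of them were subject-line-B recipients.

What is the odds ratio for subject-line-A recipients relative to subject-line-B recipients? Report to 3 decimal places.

3.788

subject-line-A recipients with the outcome: 467 − 159 = 308
subject-line-A recipients without the outcome: 487 − 308 = 179
subject-line-B recipients without the outcome: 509 − 159 = 350
odds, subject-line-A recipients = 308/179 = 1.7207
odds, subject-line-B recipients = 159/350 = 0.4543
OR = 1.7207 / 0.4543 = 3.788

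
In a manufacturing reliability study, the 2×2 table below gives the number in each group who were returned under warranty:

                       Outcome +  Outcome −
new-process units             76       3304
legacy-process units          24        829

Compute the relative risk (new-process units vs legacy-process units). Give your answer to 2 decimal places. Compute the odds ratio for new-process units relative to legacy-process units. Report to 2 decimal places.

risk, new-process units = 76/3380 = 0.02249
risk, legacy-process units = 24/853 = 0.02814
RR = 0.02249 / 0.02814 = 0.80
OR = (76 × 829) / (3304 × 24) = 63004/79296 ≈ 0.79

RR = 0.80; OR = 0.79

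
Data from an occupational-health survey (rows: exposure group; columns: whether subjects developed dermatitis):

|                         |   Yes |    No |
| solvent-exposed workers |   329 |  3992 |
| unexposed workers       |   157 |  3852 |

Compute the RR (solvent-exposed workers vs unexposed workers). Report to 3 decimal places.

1.944

risk, solvent-exposed workers = 329/4321 = 0.07614
risk, unexposed workers = 157/4009 = 0.03916
RR = 0.07614 / 0.03916 = 1.944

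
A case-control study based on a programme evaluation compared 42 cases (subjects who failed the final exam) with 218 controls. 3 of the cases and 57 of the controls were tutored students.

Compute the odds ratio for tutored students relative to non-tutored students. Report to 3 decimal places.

OR ≈ 0.217

odds, tutored students = 3/57 = 0.0526
odds, non-tutored students = 39/161 = 0.2422
OR = 0.0526 / 0.2422 = 0.217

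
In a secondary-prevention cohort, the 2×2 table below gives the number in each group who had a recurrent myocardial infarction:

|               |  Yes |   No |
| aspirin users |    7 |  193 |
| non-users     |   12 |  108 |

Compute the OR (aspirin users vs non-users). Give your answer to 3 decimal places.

odds, aspirin users = 7/193 = 0.03627
odds, non-users = 12/108 = 0.11111
OR = 0.03627 / 0.11111 = 0.326

0.326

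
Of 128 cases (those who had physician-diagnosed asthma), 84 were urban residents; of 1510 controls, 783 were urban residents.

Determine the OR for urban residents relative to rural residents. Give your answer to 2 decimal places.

OR = (84 × 727) / (783 × 44) = 61068/34452 ≈ 1.77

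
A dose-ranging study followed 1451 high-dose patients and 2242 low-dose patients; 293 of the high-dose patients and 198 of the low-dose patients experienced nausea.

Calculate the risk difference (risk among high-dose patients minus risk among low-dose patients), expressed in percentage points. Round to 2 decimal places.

risk, high-dose patients = 293/1451 = 0.2019
risk, low-dose patients = 198/2242 = 0.0883
risk difference = 0.2019 − 0.0883 = 0.1136 → 11.36 percentage points

11.36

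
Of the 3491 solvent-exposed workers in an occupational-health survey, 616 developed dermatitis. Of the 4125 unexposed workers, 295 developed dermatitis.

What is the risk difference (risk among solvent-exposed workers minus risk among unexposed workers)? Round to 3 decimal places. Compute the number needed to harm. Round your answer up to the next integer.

risk, solvent-exposed workers = 616/3491 = 0.1765
risk, unexposed workers = 295/4125 = 0.0715
risk difference = 0.1765 − 0.0715 = 0.105
absolute risk difference = 0.104939
1 / 0.104939 = 9.529 → round up → 10

RD = 0.105; NNH = 10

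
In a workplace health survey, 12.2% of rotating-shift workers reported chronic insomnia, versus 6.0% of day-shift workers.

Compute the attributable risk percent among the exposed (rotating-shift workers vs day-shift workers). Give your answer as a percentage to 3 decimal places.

AR% = (0.1220 − 0.0600) / 0.1220 = 0.5082 → 50.820%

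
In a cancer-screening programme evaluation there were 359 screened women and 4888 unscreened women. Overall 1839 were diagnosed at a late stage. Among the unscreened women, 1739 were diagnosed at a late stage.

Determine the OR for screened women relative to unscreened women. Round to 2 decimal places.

screened women with the outcome: 1839 − 1739 = 100
screened women without the outcome: 359 − 100 = 259
unscreened women without the outcome: 4888 − 1739 = 3149
odds, screened women = 100/259 = 0.3861
odds, unscreened women = 1739/3149 = 0.5522
OR = 0.3861 / 0.5522 = 0.70

0.70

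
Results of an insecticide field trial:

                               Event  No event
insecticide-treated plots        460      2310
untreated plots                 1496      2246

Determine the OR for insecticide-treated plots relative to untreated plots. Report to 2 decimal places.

OR = (460 × 2246) / (2310 × 1496) = 1033160/3455760 ≈ 0.30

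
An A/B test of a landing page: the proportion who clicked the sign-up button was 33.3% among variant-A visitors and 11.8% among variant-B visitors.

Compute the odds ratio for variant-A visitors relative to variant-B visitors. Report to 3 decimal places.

3.732

odds, variant-A visitors = 0.3330/0.6670 = 0.4993
odds, variant-B visitors = 0.1180/0.8820 = 0.1338
OR = 0.4993 / 0.1338 = 3.732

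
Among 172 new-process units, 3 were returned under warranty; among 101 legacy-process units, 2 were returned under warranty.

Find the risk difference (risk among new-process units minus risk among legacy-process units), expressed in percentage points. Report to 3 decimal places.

-0.236

risk, new-process units = 3/172 = 0.01744
risk, legacy-process units = 2/101 = 0.01980
risk difference = 0.01744 − 0.01980 = -0.00236 → -0.236 percentage points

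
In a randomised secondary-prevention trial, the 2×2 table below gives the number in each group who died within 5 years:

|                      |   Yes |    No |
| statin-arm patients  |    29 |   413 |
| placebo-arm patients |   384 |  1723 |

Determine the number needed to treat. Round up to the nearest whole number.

NNT: 9

risk, statin-arm patients = 29/442 = 0.065611
risk, placebo-arm patients = 384/2107 = 0.182250
absolute risk difference = 0.116639
1 / 0.116639 = 8.573 → round up → 9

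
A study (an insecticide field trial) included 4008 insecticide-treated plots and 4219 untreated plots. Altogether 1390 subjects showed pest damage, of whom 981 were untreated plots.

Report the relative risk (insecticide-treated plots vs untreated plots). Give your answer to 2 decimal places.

insecticide-treated plots with the outcome: 1390 − 981 = 409
insecticide-treated plots without the outcome: 4008 − 409 = 3599
untreated plots without the outcome: 4219 − 981 = 3238
risk, insecticide-treated plots = 409/4008 = 0.1020
risk, untreated plots = 981/4219 = 0.2325
RR = 0.1020 / 0.2325 = 0.44

0.44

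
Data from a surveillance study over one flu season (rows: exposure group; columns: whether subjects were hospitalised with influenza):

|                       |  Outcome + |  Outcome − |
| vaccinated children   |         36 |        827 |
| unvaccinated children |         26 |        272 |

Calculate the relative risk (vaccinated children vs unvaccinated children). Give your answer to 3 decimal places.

risk, vaccinated children = 36/863 = 0.04171
risk, unvaccinated children = 26/298 = 0.08725
RR = 0.04171 / 0.08725 = 0.478

0.478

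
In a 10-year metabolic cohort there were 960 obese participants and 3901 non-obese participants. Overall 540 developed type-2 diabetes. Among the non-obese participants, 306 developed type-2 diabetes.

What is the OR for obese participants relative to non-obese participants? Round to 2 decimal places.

obese participants with the outcome: 540 − 306 = 234
obese participants without the outcome: 960 − 234 = 726
non-obese participants without the outcome: 3901 − 306 = 3595
OR = (234 × 3595) / (726 × 306) = 841230/222156 ≈ 3.79

3.79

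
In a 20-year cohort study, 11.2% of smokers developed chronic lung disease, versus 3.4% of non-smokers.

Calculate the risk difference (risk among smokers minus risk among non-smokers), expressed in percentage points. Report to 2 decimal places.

risk difference = 0.11200 − 0.03400 = 0.07800 → 7.80 percentage points

RD ≈ 7.80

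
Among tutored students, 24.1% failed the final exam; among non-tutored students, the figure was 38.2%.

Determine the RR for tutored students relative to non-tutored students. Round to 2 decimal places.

RR = 0.2410 / 0.3820 = 0.63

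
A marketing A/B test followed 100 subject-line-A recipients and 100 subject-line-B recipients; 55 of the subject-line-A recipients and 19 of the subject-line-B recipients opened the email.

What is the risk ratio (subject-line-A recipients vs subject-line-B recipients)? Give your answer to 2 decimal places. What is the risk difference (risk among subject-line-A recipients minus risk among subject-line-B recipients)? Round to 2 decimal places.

risk, subject-line-A recipients = 55/100 = 0.5500
risk, subject-line-B recipients = 19/100 = 0.1900
RR = 0.5500 / 0.1900 = 2.89
risk difference = 0.5500 − 0.1900 = 0.36

RR = 2.89; RD = 0.36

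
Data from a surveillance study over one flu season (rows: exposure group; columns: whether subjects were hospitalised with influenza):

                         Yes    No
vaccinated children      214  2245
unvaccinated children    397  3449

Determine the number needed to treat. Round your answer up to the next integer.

62

risk, vaccinated children = 214/2459 = 0.087027
risk, unvaccinated children = 397/3846 = 0.103224
absolute risk difference = 0.016197
1 / 0.016197 = 61.740 → round up → 62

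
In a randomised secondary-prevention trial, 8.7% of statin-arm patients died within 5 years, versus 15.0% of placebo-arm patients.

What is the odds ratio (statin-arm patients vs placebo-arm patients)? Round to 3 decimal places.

odds, statin-arm patients = 0.0870/0.9130 = 0.0953
odds, placebo-arm patients = 0.1500/0.8500 = 0.1765
OR = 0.0953 / 0.1765 = 0.540

0.540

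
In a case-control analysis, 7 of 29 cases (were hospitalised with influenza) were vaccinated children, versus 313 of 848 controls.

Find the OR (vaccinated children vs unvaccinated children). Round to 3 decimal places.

odds, vaccinated children = 7/313 = 0.02236
odds, unvaccinated children = 22/535 = 0.04112
OR = 0.02236 / 0.04112 = 0.544

0.544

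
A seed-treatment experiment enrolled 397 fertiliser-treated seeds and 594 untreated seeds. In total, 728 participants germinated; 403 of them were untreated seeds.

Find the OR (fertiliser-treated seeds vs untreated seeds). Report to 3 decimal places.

fertiliser-treated seeds with the outcome: 728 − 403 = 325
fertiliser-treated seeds without the outcome: 397 − 325 = 72
untreated seeds without the outcome: 594 − 403 = 191
odds, fertiliser-treated seeds = 325/72 = 4.5139
odds, untreated seeds = 403/191 = 2.1099
OR = 4.5139 / 2.1099 = 2.139

OR: 2.139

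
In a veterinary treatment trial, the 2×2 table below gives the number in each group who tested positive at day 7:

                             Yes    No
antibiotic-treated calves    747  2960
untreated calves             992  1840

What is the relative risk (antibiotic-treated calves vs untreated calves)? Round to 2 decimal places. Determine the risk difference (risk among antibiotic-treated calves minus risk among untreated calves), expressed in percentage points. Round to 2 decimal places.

RR = 0.58; RD = -14.88

risk, antibiotic-treated calves = 747/3707 = 0.2015
risk, untreated calves = 992/2832 = 0.3503
RR = 0.2015 / 0.3503 = 0.58
risk difference = 0.2015 − 0.3503 = -0.1488 → -14.88 percentage points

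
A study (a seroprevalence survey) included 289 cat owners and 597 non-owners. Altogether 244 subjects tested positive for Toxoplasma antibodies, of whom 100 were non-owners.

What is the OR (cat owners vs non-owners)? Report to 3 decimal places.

cat owners with the outcome: 244 − 100 = 144
cat owners without the outcome: 289 − 144 = 145
non-owners without the outcome: 597 − 100 = 497
odds, cat owners = 144/145 = 0.9931
odds, non-owners = 100/497 = 0.2012
OR = 0.9931 / 0.2012 = 4.936

OR ≈ 4.936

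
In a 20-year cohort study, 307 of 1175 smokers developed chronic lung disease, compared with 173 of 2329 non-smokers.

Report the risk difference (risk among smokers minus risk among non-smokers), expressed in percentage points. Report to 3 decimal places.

RD ≈ 18.700

risk, smokers = 307/1175 = 0.2613
risk, non-smokers = 173/2329 = 0.0743
risk difference = 0.2613 − 0.0743 = 0.1870 → 18.700 percentage points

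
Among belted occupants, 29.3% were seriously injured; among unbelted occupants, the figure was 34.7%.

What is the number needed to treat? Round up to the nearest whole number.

NNT: 19

absolute risk difference = 0.054000
1 / 0.054000 = 18.519 → round up → 19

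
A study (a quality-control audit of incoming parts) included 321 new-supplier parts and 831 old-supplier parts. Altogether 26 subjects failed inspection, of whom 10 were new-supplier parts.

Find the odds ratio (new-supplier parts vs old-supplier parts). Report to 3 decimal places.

new-supplier parts without the outcome: 321 − 10 = 311
old-supplier parts with the outcome: 26 − 10 = 16
old-supplier parts without the outcome: 831 − 16 = 815
odds, new-supplier parts = 10/311 = 0.03215
odds, old-supplier parts = 16/815 = 0.01963
OR = 0.03215 / 0.01963 = 1.638

OR: 1.638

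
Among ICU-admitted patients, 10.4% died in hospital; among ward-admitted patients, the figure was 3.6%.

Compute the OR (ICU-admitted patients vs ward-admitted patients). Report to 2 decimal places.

odds, ICU-admitted patients = 0.10400/0.89600 = 0.11607
odds, ward-admitted patients = 0.03600/0.96400 = 0.03734
OR = 0.11607 / 0.03734 = 3.11

3.11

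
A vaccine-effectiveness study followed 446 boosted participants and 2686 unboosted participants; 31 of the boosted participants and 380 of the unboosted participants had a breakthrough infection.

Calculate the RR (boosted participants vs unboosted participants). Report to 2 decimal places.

0.49

risk, boosted participants = 31/446 = 0.0695
risk, unboosted participants = 380/2686 = 0.1415
RR = 0.0695 / 0.1415 = 0.49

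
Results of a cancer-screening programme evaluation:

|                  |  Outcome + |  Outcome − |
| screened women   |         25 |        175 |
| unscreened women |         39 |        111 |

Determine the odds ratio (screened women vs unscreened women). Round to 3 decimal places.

OR ≈ 0.407

odds, screened women = 25/175 = 0.1429
odds, unscreened women = 39/111 = 0.3514
OR = 0.1429 / 0.3514 = 0.407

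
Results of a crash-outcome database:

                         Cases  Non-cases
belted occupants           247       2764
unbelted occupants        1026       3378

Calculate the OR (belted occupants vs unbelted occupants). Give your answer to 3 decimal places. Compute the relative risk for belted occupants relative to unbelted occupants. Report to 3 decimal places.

OR = 0.294; RR = 0.352

OR = (247 × 3378) / (2764 × 1026) = 834366/2835864 ≈ 0.294
risk, belted occupants = 247/3011 = 0.0820
risk, unbelted occupants = 1026/4404 = 0.2330
RR = 0.0820 / 0.2330 = 0.352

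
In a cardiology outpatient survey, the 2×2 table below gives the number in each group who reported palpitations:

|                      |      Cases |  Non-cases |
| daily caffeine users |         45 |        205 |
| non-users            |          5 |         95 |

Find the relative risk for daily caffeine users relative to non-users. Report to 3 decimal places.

RR ≈ 3.600

risk, daily caffeine users = 45/250 = 0.1800
risk, non-users = 5/100 = 0.0500
RR = 0.1800 / 0.0500 = 3.600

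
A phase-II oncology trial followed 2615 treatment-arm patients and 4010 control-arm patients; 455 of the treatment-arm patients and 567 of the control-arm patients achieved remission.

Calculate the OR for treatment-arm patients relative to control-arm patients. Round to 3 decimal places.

OR = (455 × 3443) / (2160 × 567) = 1566565/1224720 ≈ 1.279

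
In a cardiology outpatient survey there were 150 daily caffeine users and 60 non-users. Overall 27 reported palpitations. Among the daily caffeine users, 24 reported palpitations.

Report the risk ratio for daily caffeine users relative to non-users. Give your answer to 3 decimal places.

daily caffeine users without the outcome: 150 − 24 = 126
non-users with the outcome: 27 − 24 = 3
non-users without the outcome: 60 − 3 = 57
risk, daily caffeine users = 24/150 = 0.1600
risk, non-users = 3/60 = 0.0500
RR = 0.1600 / 0.0500 = 3.200

RR ≈ 3.200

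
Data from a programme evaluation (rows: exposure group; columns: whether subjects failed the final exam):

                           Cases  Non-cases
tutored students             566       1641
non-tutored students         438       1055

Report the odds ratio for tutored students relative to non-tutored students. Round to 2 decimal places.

odds, tutored students = 566/1641 = 0.3449
odds, non-tutored students = 438/1055 = 0.4152
OR = 0.3449 / 0.4152 = 0.83

OR ≈ 0.83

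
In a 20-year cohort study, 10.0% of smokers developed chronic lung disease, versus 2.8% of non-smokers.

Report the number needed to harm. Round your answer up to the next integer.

NNH: 14

absolute risk difference = 0.072000
1 / 0.072000 = 13.889 → round up → 14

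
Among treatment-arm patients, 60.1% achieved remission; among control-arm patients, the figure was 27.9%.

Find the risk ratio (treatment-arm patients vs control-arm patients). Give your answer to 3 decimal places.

RR = 0.6010 / 0.2790 = 2.154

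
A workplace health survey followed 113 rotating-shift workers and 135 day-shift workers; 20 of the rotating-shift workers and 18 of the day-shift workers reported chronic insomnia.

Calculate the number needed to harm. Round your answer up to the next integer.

23

risk, rotating-shift workers = 20/113 = 0.176991
risk, day-shift workers = 18/135 = 0.133333
absolute risk difference = 0.043658
1 / 0.043658 = 22.905 → round up → 23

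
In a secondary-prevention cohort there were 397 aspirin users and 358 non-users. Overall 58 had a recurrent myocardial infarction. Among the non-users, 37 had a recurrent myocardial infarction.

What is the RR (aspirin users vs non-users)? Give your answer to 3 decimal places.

0.512

aspirin users with the outcome: 58 − 37 = 21
aspirin users without the outcome: 397 − 21 = 376
non-users without the outcome: 358 − 37 = 321
risk, aspirin users = 21/397 = 0.0529
risk, non-users = 37/358 = 0.1034
RR = 0.0529 / 0.1034 = 0.512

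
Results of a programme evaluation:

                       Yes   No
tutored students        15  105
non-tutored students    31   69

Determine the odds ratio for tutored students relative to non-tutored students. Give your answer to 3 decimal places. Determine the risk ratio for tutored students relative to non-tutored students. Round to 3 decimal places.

OR = (15 × 69) / (105 × 31) = 1035/3255 ≈ 0.318
risk, tutored students = 15/120 = 0.1250
risk, non-tutored students = 31/100 = 0.3100
RR = 0.1250 / 0.3100 = 0.403

OR = 0.318; RR = 0.403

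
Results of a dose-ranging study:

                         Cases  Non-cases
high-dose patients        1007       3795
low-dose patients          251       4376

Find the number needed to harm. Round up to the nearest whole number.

7

risk, high-dose patients = 1007/4802 = 0.209704
risk, low-dose patients = 251/4627 = 0.054247
absolute risk difference = 0.155457
1 / 0.155457 = 6.433 → round up → 7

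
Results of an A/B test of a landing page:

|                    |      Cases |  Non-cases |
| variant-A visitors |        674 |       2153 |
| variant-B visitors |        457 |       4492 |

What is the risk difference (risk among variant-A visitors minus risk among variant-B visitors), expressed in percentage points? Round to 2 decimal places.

risk, variant-A visitors = 674/2827 = 0.2384
risk, variant-B visitors = 457/4949 = 0.0923
risk difference = 0.2384 − 0.0923 = 0.1461 → 14.61 percentage points

RD = 14.61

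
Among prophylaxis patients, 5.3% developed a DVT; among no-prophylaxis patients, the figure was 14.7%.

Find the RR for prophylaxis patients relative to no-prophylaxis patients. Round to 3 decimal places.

RR = 0.0530 / 0.1470 = 0.361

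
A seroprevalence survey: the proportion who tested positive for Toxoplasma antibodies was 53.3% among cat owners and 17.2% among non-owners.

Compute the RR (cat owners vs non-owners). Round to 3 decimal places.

RR = 0.5330 / 0.1720 = 3.099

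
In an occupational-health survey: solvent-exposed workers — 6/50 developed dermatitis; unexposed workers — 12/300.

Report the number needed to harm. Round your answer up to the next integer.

13

risk, solvent-exposed workers = 6/50 = 0.120000
risk, unexposed workers = 12/300 = 0.040000
absolute risk difference = 0.080000
1 / 0.080000 = 12.500 → round up → 13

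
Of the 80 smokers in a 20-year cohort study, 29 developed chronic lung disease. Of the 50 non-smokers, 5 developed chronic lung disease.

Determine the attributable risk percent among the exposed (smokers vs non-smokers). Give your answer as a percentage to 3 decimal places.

risk, smokers = 29/80 = 0.3625
risk, non-smokers = 5/50 = 0.1000
AR% = (0.3625 − 0.1000) / 0.3625 = 0.7241 → 72.414%

AR%: 72.414%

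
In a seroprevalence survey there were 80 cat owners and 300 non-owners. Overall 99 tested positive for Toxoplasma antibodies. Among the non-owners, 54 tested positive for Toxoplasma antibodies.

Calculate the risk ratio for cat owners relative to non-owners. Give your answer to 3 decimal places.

cat owners with the outcome: 99 − 54 = 45
cat owners without the outcome: 80 − 45 = 35
non-owners without the outcome: 300 − 54 = 246
risk, cat owners = 45/80 = 0.5625
risk, non-owners = 54/300 = 0.1800
RR = 0.5625 / 0.1800 = 3.125

3.125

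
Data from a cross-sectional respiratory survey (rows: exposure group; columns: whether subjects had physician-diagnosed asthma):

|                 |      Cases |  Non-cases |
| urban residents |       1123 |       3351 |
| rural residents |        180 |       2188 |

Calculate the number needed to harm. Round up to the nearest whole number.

NNH: 6

risk, urban residents = 1123/4474 = 0.251006
risk, rural residents = 180/2368 = 0.076014
absolute risk difference = 0.174992
1 / 0.174992 = 5.715 → round up → 6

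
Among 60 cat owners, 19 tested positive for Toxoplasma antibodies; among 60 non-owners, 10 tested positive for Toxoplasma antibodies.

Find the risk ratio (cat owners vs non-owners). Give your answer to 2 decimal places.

risk, cat owners = 19/60 = 0.3167
risk, non-owners = 10/60 = 0.1667
RR = 0.3167 / 0.1667 = 1.90

1.90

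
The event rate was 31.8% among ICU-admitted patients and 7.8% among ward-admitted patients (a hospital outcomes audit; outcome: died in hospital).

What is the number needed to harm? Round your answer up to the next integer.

5

absolute risk difference = 0.240000
1 / 0.240000 = 4.167 → round up → 5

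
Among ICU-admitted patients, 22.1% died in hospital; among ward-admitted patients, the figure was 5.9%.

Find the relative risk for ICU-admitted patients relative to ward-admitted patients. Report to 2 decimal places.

RR = 0.2210 / 0.0590 = 3.75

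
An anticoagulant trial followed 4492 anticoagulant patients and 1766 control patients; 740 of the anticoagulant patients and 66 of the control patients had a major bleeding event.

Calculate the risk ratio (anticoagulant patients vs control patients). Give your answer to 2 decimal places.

risk, anticoagulant patients = 740/4492 = 0.16474
risk, control patients = 66/1766 = 0.03737
RR = 0.16474 / 0.03737 = 4.41

RR: 4.41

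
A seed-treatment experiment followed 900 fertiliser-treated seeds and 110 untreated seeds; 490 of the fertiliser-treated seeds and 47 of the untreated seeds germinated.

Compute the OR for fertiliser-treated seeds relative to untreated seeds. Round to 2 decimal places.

OR = (490 × 63) / (410 × 47) = 30870/19270 ≈ 1.60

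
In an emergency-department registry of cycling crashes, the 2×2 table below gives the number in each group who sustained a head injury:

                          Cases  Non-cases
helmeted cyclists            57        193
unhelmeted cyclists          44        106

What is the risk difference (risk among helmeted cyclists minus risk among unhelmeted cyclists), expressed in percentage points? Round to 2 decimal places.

RD ≈ -6.53

risk, helmeted cyclists = 57/250 = 0.2280
risk, unhelmeted cyclists = 44/150 = 0.2933
risk difference = 0.2280 − 0.2933 = -0.0653 → -6.53 percentage points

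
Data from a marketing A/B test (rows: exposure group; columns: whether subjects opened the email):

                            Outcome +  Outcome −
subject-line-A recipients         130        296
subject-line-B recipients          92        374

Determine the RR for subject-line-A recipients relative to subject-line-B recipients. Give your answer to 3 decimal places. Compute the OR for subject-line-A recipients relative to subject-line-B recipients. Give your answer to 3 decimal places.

RR = 1.546; OR = 1.785

risk, subject-line-A recipients = 130/426 = 0.3052
risk, subject-line-B recipients = 92/466 = 0.1974
RR = 0.3052 / 0.1974 = 1.546
odds, subject-line-A recipients = 130/296 = 0.4392
odds, subject-line-B recipients = 92/374 = 0.2460
OR = 0.4392 / 0.2460 = 1.785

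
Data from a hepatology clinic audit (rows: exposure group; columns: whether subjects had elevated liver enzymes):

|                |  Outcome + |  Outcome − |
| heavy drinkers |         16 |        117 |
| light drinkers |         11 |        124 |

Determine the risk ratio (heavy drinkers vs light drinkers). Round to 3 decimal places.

risk, heavy drinkers = 16/133 = 0.1203
risk, light drinkers = 11/135 = 0.0815
RR = 0.1203 / 0.0815 = 1.476

RR = 1.476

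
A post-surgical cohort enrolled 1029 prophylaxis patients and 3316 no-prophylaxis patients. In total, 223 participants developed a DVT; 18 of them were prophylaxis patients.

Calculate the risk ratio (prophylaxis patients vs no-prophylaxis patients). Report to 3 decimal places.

prophylaxis patients without the outcome: 1029 − 18 = 1011
no-prophylaxis patients with the outcome: 223 − 18 = 205
no-prophylaxis patients without the outcome: 3316 − 205 = 3111
risk, prophylaxis patients = 18/1029 = 0.01749
risk, no-prophylaxis patients = 205/3316 = 0.06182
RR = 0.01749 / 0.06182 = 0.283

RR ≈ 0.283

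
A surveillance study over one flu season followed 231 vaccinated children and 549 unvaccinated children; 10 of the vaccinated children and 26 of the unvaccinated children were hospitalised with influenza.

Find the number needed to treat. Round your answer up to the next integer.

NNT: 246

risk, vaccinated children = 10/231 = 0.043290
risk, unvaccinated children = 26/549 = 0.047359
absolute risk difference = 0.004069
1 / 0.004069 = 245.761 → round up → 246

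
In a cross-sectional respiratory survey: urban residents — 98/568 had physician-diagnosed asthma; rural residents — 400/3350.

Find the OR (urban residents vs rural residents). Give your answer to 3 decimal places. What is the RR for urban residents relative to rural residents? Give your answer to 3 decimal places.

OR = 1.538; RR = 1.445

odds, urban residents = 98/470 = 0.2085
odds, rural residents = 400/2950 = 0.1356
OR = 0.2085 / 0.1356 = 1.538
risk, urban residents = 98/568 = 0.1725
risk, rural residents = 400/3350 = 0.1194
RR = 0.1725 / 0.1194 = 1.445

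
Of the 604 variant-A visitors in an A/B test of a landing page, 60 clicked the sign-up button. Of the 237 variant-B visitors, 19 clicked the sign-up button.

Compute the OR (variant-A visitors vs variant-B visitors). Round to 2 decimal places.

OR = (60 × 218) / (544 × 19) = 13080/10336 ≈ 1.27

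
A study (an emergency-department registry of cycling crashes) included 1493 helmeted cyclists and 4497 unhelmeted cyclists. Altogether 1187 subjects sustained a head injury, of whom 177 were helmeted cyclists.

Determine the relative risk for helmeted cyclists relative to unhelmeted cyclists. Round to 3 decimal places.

0.528

helmeted cyclists without the outcome: 1493 − 177 = 1316
unhelmeted cyclists with the outcome: 1187 − 177 = 1010
unhelmeted cyclists without the outcome: 4497 − 1010 = 3487
risk, helmeted cyclists = 177/1493 = 0.1186
risk, unhelmeted cyclists = 1010/4497 = 0.2246
RR = 0.1186 / 0.2246 = 0.528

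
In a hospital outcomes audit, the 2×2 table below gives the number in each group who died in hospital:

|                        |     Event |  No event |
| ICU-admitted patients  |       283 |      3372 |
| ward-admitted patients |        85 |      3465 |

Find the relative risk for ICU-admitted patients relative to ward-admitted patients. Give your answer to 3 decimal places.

risk, ICU-admitted patients = 283/3655 = 0.07743
risk, ward-admitted patients = 85/3550 = 0.02394
RR = 0.07743 / 0.02394 = 3.234

3.234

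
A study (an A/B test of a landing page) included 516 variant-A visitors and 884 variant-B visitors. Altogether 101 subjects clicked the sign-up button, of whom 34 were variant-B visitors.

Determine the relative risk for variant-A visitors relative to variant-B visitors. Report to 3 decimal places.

variant-A visitors with the outcome: 101 − 34 = 67
variant-A visitors without the outcome: 516 − 67 = 449
variant-B visitors without the outcome: 884 − 34 = 850
risk, variant-A visitors = 67/516 = 0.12984
risk, variant-B visitors = 34/884 = 0.03846
RR = 0.12984 / 0.03846 = 3.376

RR ≈ 3.376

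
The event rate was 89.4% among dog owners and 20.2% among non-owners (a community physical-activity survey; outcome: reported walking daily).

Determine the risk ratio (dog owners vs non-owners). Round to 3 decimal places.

RR = 0.8940 / 0.2020 = 4.426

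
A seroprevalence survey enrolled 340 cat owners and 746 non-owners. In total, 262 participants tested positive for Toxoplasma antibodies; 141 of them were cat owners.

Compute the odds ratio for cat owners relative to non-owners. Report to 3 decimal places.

3.660

cat owners without the outcome: 340 − 141 = 199
non-owners with the outcome: 262 − 141 = 121
non-owners without the outcome: 746 − 121 = 625
OR = (141 × 625) / (199 × 121) = 88125/24079 ≈ 3.660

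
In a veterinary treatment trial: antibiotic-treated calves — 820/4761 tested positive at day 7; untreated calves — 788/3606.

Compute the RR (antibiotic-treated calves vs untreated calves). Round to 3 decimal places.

risk, antibiotic-treated calves = 820/4761 = 0.1722
risk, untreated calves = 788/3606 = 0.2185
RR = 0.1722 / 0.2185 = 0.788

0.788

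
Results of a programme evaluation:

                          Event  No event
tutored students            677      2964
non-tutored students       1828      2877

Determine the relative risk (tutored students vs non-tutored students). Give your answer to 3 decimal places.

0.479

risk, tutored students = 677/3641 = 0.1859
risk, non-tutored students = 1828/4705 = 0.3885
RR = 0.1859 / 0.3885 = 0.479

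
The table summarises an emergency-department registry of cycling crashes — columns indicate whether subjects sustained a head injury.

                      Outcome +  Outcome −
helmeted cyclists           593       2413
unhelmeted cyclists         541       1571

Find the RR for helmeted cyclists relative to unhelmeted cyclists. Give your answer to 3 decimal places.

RR = 0.770

risk, helmeted cyclists = 593/3006 = 0.1973
risk, unhelmeted cyclists = 541/2112 = 0.2562
RR = 0.1973 / 0.2562 = 0.770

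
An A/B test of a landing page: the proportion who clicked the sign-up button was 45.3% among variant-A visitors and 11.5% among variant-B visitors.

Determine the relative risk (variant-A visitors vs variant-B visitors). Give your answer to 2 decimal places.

RR = 0.4530 / 0.1150 = 3.94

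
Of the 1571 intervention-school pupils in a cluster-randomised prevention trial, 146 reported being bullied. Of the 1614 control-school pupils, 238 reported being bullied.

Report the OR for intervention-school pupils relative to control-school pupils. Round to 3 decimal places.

odds, intervention-school pupils = 146/1425 = 0.1025
odds, control-school pupils = 238/1376 = 0.1730
OR = 0.1025 / 0.1730 = 0.592

OR = 0.592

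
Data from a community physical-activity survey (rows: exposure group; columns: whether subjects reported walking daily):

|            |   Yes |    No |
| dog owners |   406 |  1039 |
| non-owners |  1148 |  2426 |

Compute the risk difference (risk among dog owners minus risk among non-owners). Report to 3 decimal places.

risk, dog owners = 406/1445 = 0.2810
risk, non-owners = 1148/3574 = 0.3212
risk difference = 0.2810 − 0.3212 = -0.040

-0.040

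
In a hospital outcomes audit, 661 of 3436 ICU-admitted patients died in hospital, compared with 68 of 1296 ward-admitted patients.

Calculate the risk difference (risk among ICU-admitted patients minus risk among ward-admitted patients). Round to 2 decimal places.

RD: 0.14

risk, ICU-admitted patients = 661/3436 = 0.1924
risk, ward-admitted patients = 68/1296 = 0.0525
risk difference = 0.1924 − 0.0525 = 0.14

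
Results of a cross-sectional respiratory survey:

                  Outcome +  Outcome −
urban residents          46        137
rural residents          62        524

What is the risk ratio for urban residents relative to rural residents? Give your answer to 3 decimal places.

2.376

risk, urban residents = 46/183 = 0.2514
risk, rural residents = 62/586 = 0.1058
RR = 0.2514 / 0.1058 = 2.376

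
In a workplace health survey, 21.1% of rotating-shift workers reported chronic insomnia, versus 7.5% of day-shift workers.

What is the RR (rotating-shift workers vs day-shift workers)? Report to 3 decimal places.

RR = 0.2110 / 0.0750 = 2.813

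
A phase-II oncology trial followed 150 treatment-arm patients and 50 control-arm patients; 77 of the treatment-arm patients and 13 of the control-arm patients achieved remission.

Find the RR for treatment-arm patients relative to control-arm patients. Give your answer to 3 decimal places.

1.974

risk, treatment-arm patients = 77/150 = 0.5133
risk, control-arm patients = 13/50 = 0.2600
RR = 0.5133 / 0.2600 = 1.974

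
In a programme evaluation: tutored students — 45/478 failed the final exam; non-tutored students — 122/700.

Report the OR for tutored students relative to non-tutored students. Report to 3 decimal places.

OR = (45 × 578) / (433 × 122) = 26010/52826 ≈ 0.492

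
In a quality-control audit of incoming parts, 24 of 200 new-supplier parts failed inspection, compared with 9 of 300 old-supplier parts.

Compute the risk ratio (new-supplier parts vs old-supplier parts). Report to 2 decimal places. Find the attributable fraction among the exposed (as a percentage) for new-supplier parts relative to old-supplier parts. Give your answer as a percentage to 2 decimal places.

risk, new-supplier parts = 24/200 = 0.12000
risk, old-supplier parts = 9/300 = 0.03000
RR = 0.12000 / 0.03000 = 4.00
AR% = (0.12000 − 0.03000) / 0.12000 = 0.7500 → 75.00%

RR = 4.00; AR% = 75.00%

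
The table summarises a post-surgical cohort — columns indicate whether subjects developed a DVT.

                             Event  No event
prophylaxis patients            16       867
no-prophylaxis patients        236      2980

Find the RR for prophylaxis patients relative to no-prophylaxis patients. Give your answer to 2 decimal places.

risk, prophylaxis patients = 16/883 = 0.01812
risk, no-prophylaxis patients = 236/3216 = 0.07338
RR = 0.01812 / 0.07338 = 0.25

0.25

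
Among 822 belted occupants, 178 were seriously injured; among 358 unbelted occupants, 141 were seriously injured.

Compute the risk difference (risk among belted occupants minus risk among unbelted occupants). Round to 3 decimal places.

RD ≈ -0.177

risk, belted occupants = 178/822 = 0.2165
risk, unbelted occupants = 141/358 = 0.3939
risk difference = 0.2165 − 0.3939 = -0.177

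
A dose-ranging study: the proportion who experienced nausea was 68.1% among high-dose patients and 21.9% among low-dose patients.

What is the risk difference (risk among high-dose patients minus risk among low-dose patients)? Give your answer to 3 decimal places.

risk difference = 0.6810 − 0.2190 = 0.462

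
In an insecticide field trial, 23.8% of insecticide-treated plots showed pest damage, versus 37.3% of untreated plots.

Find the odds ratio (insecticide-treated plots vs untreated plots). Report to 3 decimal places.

0.525

odds, insecticide-treated plots = 0.2380/0.7620 = 0.3123
odds, untreated plots = 0.3730/0.6270 = 0.5949
OR = 0.3123 / 0.5949 = 0.525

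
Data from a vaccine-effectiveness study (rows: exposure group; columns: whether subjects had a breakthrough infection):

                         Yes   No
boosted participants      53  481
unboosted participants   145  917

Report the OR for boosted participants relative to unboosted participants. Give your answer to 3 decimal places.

OR = (53 × 917) / (481 × 145) = 48601/69745 ≈ 0.697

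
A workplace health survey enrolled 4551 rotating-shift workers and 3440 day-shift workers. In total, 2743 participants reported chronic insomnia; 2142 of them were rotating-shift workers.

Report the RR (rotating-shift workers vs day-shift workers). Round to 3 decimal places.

rotating-shift workers without the outcome: 4551 − 2142 = 2409
day-shift workers with the outcome: 2743 − 2142 = 601
day-shift workers without the outcome: 3440 − 601 = 2839
risk, rotating-shift workers = 2142/4551 = 0.4707
risk, day-shift workers = 601/3440 = 0.1747
RR = 0.4707 / 0.1747 = 2.694

2.694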